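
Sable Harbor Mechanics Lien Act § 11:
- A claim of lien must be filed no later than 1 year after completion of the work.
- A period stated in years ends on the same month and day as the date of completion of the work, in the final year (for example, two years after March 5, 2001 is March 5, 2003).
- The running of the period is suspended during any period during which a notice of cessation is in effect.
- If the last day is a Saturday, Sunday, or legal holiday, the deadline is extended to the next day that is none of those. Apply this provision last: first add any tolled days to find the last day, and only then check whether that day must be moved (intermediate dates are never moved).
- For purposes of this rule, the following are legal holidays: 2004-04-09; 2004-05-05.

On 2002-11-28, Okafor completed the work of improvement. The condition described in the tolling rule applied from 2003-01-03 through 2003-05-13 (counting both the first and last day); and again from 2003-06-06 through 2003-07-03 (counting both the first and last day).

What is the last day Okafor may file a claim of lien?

1 year after 2002-11-28 is November 28, 2003.
From January 3, 2003 through May 13, 2003 inclusive is 131 days; tolling adds 131 days: November 28, 2003 + 131 days = April 7, 2004.
From June 6, 2003 through July 3, 2003 inclusive is 28 days; tolling adds 28 days: April 7, 2004 + 28 days = May 5, 2004.
May 5, 2004 is a listed holiday. The next qualifying day is May 6, 2004.

May 6, 2004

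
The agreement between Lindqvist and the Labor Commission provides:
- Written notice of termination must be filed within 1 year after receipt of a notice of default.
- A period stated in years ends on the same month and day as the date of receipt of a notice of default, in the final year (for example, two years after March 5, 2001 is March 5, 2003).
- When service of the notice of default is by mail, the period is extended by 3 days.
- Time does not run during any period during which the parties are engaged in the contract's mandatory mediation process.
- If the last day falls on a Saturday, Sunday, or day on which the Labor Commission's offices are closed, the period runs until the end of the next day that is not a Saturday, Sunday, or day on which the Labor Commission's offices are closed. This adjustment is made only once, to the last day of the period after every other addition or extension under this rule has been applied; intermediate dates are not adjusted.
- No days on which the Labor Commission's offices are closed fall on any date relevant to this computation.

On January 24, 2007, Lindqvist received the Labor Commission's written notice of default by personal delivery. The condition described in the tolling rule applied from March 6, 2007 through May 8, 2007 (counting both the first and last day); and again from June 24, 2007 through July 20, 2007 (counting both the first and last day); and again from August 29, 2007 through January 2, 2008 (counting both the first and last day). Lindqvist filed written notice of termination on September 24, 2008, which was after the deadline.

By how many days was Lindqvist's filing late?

26 days

1 year after January 24, 2007 is January 24, 2008.
Service was not by mail, so no mail extension applies.
From March 6, 2007 through May 8, 2007 inclusive is 64 days; tolling adds 64 days: January 24, 2008 + 64 days = March 28, 2008.
From June 24, 2007 through July 20, 2007 inclusive is 27 days; tolling adds 27 days: March 28, 2008 + 27 days = April 24, 2008.
From August 29, 2007 through January 2, 2008 inclusive is 127 days; tolling adds 127 days: April 24, 2008 + 127 days = August 29, 2008.
August 29, 2008 is a Friday and not a day on which the Labor Commission's offices are closed, so no extension applies.
The deadline is August 29, 2008; from August 29, 2008 to September 24, 2008 is 26 days.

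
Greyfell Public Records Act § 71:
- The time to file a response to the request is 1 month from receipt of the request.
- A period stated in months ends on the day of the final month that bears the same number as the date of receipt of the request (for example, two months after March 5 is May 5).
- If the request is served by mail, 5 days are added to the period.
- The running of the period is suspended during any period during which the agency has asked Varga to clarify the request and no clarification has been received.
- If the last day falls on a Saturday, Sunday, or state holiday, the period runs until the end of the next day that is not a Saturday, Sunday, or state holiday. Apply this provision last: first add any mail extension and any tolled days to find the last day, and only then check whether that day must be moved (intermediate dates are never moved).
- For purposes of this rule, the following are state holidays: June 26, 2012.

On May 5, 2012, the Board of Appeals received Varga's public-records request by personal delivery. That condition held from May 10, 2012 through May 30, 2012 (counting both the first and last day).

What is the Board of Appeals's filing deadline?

1 month after May 5, 2012 is June 5, 2012.
Service was not by mail, so no mail extension applies.
From May 10, 2012 through May 30, 2012 inclusive is 21 days; tolling adds 21 days: June 5, 2012 + 21 days = June 26, 2012.
June 26, 2012 is a listed holiday. The next qualifying day is June 27, 2012.

June 27, 2012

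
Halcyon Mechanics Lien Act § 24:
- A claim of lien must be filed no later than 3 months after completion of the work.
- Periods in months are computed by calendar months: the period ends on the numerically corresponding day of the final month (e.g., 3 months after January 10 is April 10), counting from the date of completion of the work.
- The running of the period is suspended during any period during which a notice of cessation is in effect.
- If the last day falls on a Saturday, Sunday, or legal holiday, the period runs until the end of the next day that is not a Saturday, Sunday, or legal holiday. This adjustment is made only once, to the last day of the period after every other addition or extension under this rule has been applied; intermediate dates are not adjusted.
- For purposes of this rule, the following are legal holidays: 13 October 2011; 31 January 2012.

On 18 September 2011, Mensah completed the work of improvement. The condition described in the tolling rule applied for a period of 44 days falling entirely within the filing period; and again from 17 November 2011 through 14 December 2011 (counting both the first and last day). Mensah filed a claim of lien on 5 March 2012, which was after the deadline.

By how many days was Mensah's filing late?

3 months after 18 September 2011 is December 18, 2011.
Tolling adds 44 days: December 18, 2011 + 44 days = January 31, 2012.
From November 17, 2011 through December 14, 2011 inclusive is 28 days; tolling adds 28 days: January 31, 2012 + 28 days = February 28, 2012.
February 28, 2012 is a Tuesday and not a legal holiday, so no extension applies.
The deadline is February 28, 2012; from February 28, 2012 to March 5, 2012 is 6 days.

6 days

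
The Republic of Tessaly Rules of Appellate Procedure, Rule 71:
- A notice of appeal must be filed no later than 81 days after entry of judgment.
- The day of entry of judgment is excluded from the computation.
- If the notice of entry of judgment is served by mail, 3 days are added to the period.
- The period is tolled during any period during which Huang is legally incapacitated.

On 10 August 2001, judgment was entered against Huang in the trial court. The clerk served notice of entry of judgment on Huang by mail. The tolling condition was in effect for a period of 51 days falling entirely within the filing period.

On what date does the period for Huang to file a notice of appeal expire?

81 days after 10 August 2001 is October 30, 2001.
Service was by mail, adding 3 days: October 30, 2001 + 3 days = November 2, 2001.
Tolling adds 51 days: November 2, 2001 + 51 days = December 23, 2001.

December 23, 2001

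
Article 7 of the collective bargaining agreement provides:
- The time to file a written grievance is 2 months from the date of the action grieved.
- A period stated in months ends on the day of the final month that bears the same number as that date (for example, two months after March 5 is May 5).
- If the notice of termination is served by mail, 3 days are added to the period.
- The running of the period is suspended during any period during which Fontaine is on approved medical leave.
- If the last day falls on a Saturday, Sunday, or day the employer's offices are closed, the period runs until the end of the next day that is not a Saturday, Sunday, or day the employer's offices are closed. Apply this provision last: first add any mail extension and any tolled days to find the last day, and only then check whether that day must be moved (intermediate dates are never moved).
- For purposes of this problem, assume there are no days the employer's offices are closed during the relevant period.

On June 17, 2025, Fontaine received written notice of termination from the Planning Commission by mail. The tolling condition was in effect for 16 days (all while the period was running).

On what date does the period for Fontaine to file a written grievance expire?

September 5, 2025

2 months after June 17, 2025 is August 17, 2025.
Service was by mail, adding 3 days: August 17, 2025 + 3 days = August 20, 2025.
Tolling adds 16 days: August 20, 2025 + 16 days = September 5, 2025.
September 5, 2025 is a Friday and not a day the employer's offices are closed, so no extension applies.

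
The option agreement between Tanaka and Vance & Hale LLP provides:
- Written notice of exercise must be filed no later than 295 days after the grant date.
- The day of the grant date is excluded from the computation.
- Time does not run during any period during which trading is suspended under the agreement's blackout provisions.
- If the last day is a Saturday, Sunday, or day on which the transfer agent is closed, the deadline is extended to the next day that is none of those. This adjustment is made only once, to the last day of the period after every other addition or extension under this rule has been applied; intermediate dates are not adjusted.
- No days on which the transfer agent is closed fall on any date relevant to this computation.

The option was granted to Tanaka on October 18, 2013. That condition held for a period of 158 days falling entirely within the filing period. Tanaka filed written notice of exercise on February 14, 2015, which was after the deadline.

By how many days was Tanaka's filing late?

295 days after October 18, 2013 is August 9, 2014.
Tolling adds 158 days: August 9, 2014 + 158 days = January 14, 2015.
January 14, 2015 is a Wednesday and not a day on which the transfer agent is closed, so no extension applies.
The deadline is January 14, 2015; from January 14, 2015 to February 14, 2015 is 31 days.

31 days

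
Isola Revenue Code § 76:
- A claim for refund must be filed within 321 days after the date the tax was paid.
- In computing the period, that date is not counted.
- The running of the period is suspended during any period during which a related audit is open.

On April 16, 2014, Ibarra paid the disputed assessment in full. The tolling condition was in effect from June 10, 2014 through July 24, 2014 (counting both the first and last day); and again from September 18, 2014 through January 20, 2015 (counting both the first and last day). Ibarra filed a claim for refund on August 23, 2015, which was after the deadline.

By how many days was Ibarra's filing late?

3 days

321 days after April 16, 2014 is March 3, 2015.
From June 10, 2014 through July 24, 2014 inclusive is 45 days; tolling adds 45 days: March 3, 2015 + 45 days = April 17, 2015.
From September 18, 2014 through January 20, 2015 inclusive is 125 days; tolling adds 125 days: April 17, 2015 + 125 days = August 20, 2015.
The deadline is August 20, 2015; from August 20, 2015 to August 23, 2015 is 3 days.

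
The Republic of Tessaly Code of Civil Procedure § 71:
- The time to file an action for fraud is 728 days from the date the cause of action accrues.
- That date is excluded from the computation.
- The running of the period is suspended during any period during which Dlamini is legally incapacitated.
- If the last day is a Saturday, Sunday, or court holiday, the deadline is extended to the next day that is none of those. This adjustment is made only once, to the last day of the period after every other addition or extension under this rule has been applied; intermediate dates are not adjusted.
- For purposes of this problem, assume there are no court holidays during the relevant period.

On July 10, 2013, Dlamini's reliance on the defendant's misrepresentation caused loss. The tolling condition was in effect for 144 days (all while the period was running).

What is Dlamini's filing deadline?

728 days after July 10, 2013 is July 8, 2015.
Tolling adds 144 days: July 8, 2015 + 144 days = November 29, 2015.
November 29, 2015 is Sunday. The next qualifying day is November 30, 2015.

November 30, 2015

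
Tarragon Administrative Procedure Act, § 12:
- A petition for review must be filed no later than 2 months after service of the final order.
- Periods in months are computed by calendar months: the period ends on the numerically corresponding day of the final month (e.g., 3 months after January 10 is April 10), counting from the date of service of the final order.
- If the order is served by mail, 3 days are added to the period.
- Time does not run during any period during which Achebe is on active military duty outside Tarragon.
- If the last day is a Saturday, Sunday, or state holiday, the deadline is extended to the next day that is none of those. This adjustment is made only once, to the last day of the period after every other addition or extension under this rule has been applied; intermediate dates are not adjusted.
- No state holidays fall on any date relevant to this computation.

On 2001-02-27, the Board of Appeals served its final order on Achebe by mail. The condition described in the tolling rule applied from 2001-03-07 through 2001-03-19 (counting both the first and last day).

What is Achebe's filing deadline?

May 14, 2001

2 months after 2001-02-27 is April 27, 2001.
Service was by mail, adding 3 days: April 27, 2001 + 3 days = April 30, 2001.
From March 7, 2001 through March 19, 2001 inclusive is 13 days; tolling adds 13 days: April 30, 2001 + 13 days = May 13, 2001.
May 13, 2001 is Sunday. The next qualifying day is May 14, 2001.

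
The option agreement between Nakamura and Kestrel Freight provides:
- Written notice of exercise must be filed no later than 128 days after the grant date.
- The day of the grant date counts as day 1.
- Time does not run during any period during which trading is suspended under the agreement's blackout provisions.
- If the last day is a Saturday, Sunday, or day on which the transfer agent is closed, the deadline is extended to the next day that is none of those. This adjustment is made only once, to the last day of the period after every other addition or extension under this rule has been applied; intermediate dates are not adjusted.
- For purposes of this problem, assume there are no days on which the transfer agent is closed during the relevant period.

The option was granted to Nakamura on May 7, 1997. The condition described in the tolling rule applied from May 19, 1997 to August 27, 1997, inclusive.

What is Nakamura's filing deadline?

Counting May 7, 1997 as day 1, day 128 is September 11, 1997.
From May 19, 1997 through August 27, 1997 inclusive is 101 days; tolling adds 101 days: September 11, 1997 + 101 days = December 21, 1997.
December 21, 1997 is Sunday. The next qualifying day is December 22, 1997.

December 22, 1997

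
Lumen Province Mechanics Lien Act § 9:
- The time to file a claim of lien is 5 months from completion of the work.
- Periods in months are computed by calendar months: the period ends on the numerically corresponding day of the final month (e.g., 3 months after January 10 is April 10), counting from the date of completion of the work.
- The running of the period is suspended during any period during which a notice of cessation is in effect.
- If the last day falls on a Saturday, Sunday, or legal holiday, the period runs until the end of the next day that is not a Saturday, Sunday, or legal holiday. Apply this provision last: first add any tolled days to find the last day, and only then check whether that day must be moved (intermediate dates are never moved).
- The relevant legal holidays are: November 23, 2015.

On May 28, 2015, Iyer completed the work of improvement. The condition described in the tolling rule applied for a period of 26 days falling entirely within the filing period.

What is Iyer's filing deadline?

November 24, 2015

5 months after May 28, 2015 is October 28, 2015.
Tolling adds 26 days: October 28, 2015 + 26 days = November 23, 2015.
November 23, 2015 is a listed holiday. The next qualifying day is November 24, 2015.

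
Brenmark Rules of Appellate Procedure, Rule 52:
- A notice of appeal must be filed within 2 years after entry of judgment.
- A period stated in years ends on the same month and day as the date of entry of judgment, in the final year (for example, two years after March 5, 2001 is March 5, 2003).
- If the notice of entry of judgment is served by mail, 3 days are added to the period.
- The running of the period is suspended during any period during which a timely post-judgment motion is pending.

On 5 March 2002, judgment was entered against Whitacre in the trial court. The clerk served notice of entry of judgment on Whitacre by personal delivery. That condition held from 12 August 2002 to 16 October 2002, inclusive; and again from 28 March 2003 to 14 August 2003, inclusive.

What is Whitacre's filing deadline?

2 years after 5 March 2002 is March 5, 2004.
Service was not by mail, so no mail extension applies.
From August 12, 2002 through October 16, 2002 inclusive is 66 days; tolling adds 66 days: March 5, 2004 + 66 days = May 10, 2004.
From March 28, 2003 through August 14, 2003 inclusive is 140 days; tolling adds 140 days: May 10, 2004 + 140 days = September 27, 2004.

September 27, 2004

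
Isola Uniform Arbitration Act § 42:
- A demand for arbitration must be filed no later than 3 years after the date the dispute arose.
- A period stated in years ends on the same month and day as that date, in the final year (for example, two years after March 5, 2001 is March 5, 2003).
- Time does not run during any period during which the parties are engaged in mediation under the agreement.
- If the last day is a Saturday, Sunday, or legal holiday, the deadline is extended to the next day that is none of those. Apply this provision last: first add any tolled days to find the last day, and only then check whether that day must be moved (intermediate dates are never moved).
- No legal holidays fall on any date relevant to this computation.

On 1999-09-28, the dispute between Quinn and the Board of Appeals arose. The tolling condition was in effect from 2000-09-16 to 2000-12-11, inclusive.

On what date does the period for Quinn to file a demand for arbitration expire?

December 24, 2002

3 years after 1999-09-28 is September 28, 2002.
From September 16, 2000 through December 11, 2000 inclusive is 87 days; tolling adds 87 days: September 28, 2002 + 87 days = December 24, 2002.
December 24, 2002 is a Tuesday and not a legal holiday, so no extension applies.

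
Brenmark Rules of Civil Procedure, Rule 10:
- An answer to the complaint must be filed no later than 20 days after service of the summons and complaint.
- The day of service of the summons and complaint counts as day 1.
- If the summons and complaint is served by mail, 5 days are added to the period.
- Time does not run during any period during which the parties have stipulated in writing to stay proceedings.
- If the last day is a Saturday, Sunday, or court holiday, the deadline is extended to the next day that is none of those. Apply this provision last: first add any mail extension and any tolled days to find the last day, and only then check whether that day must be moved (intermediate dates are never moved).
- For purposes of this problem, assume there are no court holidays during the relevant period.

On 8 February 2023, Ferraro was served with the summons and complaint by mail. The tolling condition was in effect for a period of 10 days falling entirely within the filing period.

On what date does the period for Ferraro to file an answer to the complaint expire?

Counting 8 February 2023 as day 1, day 20 is February 27, 2023.
Service was by mail, adding 5 days: February 27, 2023 + 5 days = March 4, 2023.
Tolling adds 10 days: March 4, 2023 + 10 days = March 14, 2023.
March 14, 2023 is a Tuesday and not a court holiday, so no extension applies.

March 14, 2023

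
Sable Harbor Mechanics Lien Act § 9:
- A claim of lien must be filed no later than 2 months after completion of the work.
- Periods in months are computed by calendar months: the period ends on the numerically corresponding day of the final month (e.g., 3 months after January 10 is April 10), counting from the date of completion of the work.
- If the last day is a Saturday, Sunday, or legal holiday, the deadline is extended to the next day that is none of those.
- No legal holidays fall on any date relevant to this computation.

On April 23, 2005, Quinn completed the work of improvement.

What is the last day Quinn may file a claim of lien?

2 months after April 23, 2005 is June 23, 2005.
June 23, 2005 is a Thursday and not a legal holiday, so no extension applies.

June 23, 2005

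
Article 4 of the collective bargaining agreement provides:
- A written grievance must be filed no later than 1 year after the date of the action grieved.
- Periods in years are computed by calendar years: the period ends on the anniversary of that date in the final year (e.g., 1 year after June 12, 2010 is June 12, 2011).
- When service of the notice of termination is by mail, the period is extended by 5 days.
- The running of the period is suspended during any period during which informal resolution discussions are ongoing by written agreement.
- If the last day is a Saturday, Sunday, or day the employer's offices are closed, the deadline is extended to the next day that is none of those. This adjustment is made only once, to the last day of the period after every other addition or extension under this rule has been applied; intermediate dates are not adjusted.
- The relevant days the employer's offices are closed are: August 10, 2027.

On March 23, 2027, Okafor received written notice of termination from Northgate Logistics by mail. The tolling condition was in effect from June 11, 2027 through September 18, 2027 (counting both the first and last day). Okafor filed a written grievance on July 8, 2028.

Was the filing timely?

1 year after March 23, 2027 is March 23, 2028.
Service was by mail, adding 5 days: March 23, 2028 + 5 days = March 28, 2028.
From June 11, 2027 through September 18, 2027 inclusive is 100 days; tolling adds 100 days: March 28, 2028 + 100 days = July 6, 2028.
July 6, 2028 is a Thursday and not a day the employer's offices are closed, so no extension applies.
The deadline is July 6, 2028; the filing on July 8, 2028 is after that date.

No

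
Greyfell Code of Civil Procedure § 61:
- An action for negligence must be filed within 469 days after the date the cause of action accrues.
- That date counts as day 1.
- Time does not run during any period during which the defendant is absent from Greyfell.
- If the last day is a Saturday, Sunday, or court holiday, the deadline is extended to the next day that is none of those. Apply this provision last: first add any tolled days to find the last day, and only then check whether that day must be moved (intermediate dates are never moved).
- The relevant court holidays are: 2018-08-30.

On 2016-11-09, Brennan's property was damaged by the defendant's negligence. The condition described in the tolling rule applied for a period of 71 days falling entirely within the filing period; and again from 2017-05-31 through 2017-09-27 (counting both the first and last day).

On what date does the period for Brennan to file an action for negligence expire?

Counting 2016-11-09 as day 1, day 469 is February 20, 2018.
Tolling adds 71 days: February 20, 2018 + 71 days = May 2, 2018.
From May 31, 2017 through September 27, 2017 inclusive is 120 days; tolling adds 120 days: May 2, 2018 + 120 days = August 30, 2018.
August 30, 2018 is a listed holiday. The next qualifying day is August 31, 2018.

August 31, 2018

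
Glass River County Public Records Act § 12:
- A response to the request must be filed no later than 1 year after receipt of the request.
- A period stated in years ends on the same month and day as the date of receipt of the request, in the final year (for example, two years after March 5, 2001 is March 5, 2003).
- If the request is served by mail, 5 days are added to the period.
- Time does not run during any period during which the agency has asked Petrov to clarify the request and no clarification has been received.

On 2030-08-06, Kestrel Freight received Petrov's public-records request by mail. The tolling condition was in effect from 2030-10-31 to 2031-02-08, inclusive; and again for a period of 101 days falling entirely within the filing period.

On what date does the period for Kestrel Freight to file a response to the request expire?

February 29, 2032

1 year after 2030-08-06 is August 6, 2031.
Service was by mail, adding 5 days: August 6, 2031 + 5 days = August 11, 2031.
From October 31, 2030 through February 8, 2031 inclusive is 101 days; tolling adds 101 days: August 11, 2031 + 101 days = November 20, 2031.
Tolling adds 101 days: November 20, 2031 + 101 days = February 29, 2032.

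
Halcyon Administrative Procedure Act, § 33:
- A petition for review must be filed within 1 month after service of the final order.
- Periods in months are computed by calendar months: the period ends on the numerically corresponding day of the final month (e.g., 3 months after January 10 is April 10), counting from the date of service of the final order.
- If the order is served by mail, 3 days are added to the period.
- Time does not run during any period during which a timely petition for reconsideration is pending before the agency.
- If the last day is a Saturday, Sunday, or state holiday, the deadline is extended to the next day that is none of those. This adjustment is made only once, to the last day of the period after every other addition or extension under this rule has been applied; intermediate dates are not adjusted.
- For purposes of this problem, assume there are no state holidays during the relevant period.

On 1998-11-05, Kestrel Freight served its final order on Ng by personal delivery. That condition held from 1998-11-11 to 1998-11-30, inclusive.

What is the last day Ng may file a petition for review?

1 month after 1998-11-05 is December 5, 1998.
Service was not by mail, so no mail extension applies.
From November 11, 1998 through November 30, 1998 inclusive is 20 days; tolling adds 20 days: December 5, 1998 + 20 days = December 25, 1998.
December 25, 1998 is a Friday and not a state holiday, so no extension applies.

December 25, 1998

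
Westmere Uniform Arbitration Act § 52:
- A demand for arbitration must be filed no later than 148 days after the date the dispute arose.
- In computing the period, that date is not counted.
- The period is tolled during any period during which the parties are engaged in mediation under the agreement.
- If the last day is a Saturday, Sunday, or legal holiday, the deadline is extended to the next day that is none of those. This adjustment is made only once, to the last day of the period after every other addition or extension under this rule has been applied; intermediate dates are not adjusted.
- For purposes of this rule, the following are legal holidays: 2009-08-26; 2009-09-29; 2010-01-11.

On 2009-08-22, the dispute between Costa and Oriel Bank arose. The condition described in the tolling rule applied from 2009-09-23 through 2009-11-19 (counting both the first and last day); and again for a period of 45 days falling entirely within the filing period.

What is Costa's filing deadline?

148 days after 2009-08-22 is January 17, 2010.
From September 23, 2009 through November 19, 2009 inclusive is 58 days; tolling adds 58 days: January 17, 2010 + 58 days = March 16, 2010.
Tolling adds 45 days: March 16, 2010 + 45 days = April 30, 2010.
April 30, 2010 is a Friday and not a legal holiday, so no extension applies.

April 30, 2010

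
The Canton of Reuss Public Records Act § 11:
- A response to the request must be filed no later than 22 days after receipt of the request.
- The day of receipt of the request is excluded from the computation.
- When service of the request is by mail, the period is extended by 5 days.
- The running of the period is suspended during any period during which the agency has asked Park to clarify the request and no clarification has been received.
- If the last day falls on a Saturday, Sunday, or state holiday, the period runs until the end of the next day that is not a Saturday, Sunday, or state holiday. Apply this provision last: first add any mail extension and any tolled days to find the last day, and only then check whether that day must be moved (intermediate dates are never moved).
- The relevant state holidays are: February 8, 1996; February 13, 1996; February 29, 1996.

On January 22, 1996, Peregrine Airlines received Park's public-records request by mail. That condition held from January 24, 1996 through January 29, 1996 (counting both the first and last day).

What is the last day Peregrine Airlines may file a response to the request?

February 26, 1996

22 days after January 22, 1996 is February 13, 1996.
Service was by mail, adding 5 days: February 13, 1996 + 5 days = February 18, 1996.
From January 24, 1996 through January 29, 1996 inclusive is 6 days; tolling adds 6 days: February 18, 1996 + 6 days = February 24, 1996.
February 24, 1996 is Saturday; February 25, 1996 is Sunday. The next qualifying day is February 26, 1996.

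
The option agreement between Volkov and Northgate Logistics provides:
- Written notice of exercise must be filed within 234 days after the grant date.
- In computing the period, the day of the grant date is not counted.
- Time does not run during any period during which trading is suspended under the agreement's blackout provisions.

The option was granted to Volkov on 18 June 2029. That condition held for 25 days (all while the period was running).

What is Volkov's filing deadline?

234 days after 18 June 2029 is February 7, 2030.
Tolling adds 25 days: February 7, 2030 + 25 days = March 4, 2030.

March 4, 2030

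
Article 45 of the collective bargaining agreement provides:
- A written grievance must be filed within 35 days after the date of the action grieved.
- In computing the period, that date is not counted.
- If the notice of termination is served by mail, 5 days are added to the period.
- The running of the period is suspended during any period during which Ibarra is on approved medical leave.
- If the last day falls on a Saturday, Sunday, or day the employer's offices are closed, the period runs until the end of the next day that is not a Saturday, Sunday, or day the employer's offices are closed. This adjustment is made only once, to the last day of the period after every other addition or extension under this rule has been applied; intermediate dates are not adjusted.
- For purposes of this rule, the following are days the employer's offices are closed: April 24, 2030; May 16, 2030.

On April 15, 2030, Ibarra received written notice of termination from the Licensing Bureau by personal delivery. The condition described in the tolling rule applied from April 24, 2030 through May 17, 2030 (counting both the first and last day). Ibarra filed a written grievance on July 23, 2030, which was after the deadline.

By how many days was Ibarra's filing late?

40 days

35 days after April 15, 2030 is May 20, 2030.
Service was not by mail, so no mail extension applies.
From April 24, 2030 through May 17, 2030 inclusive is 24 days; tolling adds 24 days: May 20, 2030 + 24 days = June 13, 2030.
June 13, 2030 is a Thursday and not a day the employer's offices are closed, so no extension applies.
The deadline is June 13, 2030; from June 13, 2030 to July 23, 2030 is 40 days.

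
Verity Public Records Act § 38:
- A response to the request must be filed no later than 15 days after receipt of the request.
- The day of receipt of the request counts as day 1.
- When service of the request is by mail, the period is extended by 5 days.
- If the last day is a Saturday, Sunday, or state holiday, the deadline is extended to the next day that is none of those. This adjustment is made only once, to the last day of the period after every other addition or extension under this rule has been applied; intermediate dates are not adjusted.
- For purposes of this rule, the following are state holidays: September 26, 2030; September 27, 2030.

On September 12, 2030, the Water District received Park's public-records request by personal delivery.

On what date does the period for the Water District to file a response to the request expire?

September 30, 2030

Counting September 12, 2030 as day 1, day 15 is September 26, 2030.
Service was not by mail, so no mail extension applies.
September 26, 2030 is a listed holiday; September 27, 2030 is a listed holiday; September 28, 2030 is Saturday; September 29, 2030 is Sunday. The next qualifying day is September 30, 2030.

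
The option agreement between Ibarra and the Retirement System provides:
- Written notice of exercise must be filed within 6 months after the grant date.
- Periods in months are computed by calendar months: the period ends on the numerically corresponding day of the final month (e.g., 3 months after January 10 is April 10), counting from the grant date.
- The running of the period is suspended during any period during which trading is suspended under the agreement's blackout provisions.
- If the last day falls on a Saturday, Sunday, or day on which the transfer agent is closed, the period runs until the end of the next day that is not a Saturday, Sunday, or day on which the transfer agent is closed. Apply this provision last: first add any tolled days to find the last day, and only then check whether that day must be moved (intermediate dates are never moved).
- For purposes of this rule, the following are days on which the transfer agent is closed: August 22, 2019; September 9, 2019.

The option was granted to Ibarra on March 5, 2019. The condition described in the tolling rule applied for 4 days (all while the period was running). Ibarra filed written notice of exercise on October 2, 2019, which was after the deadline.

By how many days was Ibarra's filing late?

6 months after March 5, 2019 is September 5, 2019.
Tolling adds 4 days: September 5, 2019 + 4 days = September 9, 2019.
September 9, 2019 is a listed holiday. The next qualifying day is September 10, 2019.
The deadline is September 10, 2019; from September 10, 2019 to October 2, 2019 is 22 days.

22 days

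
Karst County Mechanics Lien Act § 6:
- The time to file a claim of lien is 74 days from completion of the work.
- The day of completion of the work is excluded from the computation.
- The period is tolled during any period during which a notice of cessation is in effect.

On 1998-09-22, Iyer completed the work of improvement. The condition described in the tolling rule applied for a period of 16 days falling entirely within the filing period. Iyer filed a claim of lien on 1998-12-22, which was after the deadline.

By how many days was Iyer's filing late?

1 day

74 days after 1998-09-22 is December 5, 1998.
Tolling adds 16 days: December 5, 1998 + 16 days = December 21, 1998.
The deadline is December 21, 1998; from December 21, 1998 to December 22, 1998 is 1 days.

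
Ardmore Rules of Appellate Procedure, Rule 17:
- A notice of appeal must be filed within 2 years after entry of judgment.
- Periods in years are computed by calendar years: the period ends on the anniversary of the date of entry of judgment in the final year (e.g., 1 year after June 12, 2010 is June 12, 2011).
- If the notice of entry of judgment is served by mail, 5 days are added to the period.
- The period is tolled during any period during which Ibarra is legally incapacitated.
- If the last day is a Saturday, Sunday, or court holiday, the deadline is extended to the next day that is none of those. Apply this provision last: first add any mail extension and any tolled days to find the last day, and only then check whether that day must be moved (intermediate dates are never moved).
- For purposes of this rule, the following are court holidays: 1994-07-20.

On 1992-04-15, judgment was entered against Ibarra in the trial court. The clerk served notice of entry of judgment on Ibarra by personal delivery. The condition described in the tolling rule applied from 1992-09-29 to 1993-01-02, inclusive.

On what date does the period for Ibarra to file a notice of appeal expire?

2 years after 1992-04-15 is April 15, 1994.
Service was not by mail, so no mail extension applies.
From September 29, 1992 through January 2, 1993 inclusive is 96 days; tolling adds 96 days: April 15, 1994 + 96 days = July 20, 1994.
July 20, 1994 is a listed holiday. The next qualifying day is July 21, 1994.

July 21, 1994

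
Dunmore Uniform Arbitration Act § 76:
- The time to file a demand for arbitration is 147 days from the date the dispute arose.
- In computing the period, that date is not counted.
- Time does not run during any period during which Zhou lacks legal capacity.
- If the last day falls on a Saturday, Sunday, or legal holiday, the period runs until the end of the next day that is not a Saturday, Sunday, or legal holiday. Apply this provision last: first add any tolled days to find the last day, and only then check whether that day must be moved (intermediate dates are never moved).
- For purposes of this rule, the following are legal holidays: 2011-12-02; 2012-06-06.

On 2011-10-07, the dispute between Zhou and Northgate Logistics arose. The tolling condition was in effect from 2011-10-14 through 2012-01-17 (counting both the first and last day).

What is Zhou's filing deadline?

147 days after 2011-10-07 is March 2, 2012.
From October 14, 2011 through January 17, 2012 inclusive is 96 days; tolling adds 96 days: March 2, 2012 + 96 days = June 6, 2012.
June 6, 2012 is a listed holiday. The next qualifying day is June 7, 2012.

June 7, 2012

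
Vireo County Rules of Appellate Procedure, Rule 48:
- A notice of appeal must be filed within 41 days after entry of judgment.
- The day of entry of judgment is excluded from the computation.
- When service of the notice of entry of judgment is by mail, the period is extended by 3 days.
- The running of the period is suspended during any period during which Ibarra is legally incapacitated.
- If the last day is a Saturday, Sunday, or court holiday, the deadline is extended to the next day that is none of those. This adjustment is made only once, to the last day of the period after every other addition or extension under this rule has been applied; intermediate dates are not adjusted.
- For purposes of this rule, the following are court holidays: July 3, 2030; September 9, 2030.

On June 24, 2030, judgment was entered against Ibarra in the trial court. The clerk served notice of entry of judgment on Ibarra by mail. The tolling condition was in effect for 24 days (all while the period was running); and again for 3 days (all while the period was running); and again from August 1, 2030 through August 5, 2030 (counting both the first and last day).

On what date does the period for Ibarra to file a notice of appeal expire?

September 10, 2030

41 days after June 24, 2030 is August 4, 2030.
Service was by mail, adding 3 days: August 4, 2030 + 3 days = August 7, 2030.
Tolling adds 24 days: August 7, 2030 + 24 days = August 31, 2030.
Tolling adds 3 days: August 31, 2030 + 3 days = September 3, 2030.
From August 1, 2030 through August 5, 2030 inclusive is 5 days; tolling adds 5 days: September 3, 2030 + 5 days = September 8, 2030.
September 8, 2030 is Sunday; September 9, 2030 is a listed holiday. The next qualifying day is September 10, 2030.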